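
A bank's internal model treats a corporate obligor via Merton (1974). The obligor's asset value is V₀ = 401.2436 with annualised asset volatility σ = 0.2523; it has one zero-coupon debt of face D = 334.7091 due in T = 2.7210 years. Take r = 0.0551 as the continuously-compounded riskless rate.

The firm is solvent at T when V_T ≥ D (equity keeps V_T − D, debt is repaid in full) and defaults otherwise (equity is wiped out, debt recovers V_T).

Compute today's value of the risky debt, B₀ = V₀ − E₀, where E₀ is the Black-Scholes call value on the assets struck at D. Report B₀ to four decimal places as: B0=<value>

B0=271.1915

d₁ = [ln(V₀/D) + (r + σ²/2)T] / (σ√T)
   = [ln(401.2436/334.7091) + (0.0551 + 0.5·0.2523²)·2.7210] / (0.2523·√2.7210)
   = [0.181307 + 0.236530] / 0.416180 = 1.003981
d₂ = d₁ − σ√T = 1.003981 − 0.416180 = 0.587801
N(d₁) = 0.842306,  N(d₂) = 0.721667,  e^(−rT) = 0.860771
E₀ = V₀·N(d₁) − D·e^(−rT)·N(d₂)
   = 401.2436·0.842306 − 334.7091·0.860771·0.721667 = 130.052061
B₀ = V₀ − E₀ = 401.2436 − 130.052061 = 271.191539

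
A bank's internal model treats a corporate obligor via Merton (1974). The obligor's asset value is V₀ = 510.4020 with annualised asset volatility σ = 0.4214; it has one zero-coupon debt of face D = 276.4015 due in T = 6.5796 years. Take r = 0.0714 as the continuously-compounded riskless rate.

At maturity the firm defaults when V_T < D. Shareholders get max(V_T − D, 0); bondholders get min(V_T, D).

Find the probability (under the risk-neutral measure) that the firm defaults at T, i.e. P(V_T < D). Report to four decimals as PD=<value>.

d₁ = [ln(V₀/D) + (r + σ²/2)T] / (σ√T)
   = [ln(510.4020/276.4015) + (0.0714 + 0.5·0.4214²)·6.5796] / (0.4214·√6.5796)
   = [0.613344 + 1.053979] / 1.080922 = 1.542502
d₂ = d₁ − σ√T = 1.542502 − 1.080922 = 0.461580
risk-neutral PD = N(−d₂) = N(-0.461580) = 0.322191

PD=0.3222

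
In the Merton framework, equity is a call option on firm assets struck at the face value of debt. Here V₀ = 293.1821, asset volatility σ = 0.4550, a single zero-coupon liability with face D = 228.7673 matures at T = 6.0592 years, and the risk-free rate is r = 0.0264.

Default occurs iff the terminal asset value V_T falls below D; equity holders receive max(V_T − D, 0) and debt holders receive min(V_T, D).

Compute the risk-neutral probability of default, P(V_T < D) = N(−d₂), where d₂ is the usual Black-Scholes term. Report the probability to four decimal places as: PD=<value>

d₁ = [ln(V₀/D) + (r + σ²/2)T] / (σ√T)
   = [ln(293.1821/228.7673) + (0.0264 + 0.5·0.4550²)·6.0592] / (0.4550·√6.0592)
   = [0.248089 + 0.787166] / 1.120003 = 0.924332
d₂ = d₁ − σ√T = 0.924332 − 1.120003 = -0.195670
risk-neutral PD = N(−d₂) = N(0.195670) = 0.577566

PD=0.5776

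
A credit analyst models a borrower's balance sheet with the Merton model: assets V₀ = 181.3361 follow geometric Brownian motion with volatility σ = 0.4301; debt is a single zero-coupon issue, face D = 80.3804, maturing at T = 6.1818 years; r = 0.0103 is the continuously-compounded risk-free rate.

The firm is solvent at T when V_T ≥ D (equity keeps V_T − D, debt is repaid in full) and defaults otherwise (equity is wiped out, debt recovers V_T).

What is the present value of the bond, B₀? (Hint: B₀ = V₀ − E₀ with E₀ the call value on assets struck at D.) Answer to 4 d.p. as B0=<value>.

d₁ = [ln(V₀/D) + (r + σ²/2)T] / (σ√T)
   = [ln(181.3361/80.3804) + (0.0103 + 0.5·0.4301²)·6.1818] / (0.4301·√6.1818)
   = [0.813582 + 0.635446] / 1.069367 = 1.355033
d₂ = d₁ − σ√T = 1.355033 − 1.069367 = 0.285665
N(d₁) = 0.912296,  N(d₂) = 0.612433,  e^(−rT) = 0.938312
E₀ = V₀·N(d₁) − D·e^(−rT)·N(d₂)
   = 181.3361·0.912296 − 80.3804·0.938312·0.612433 = 119.241426
B₀ = V₀ − E₀ = 181.3361 − 119.241426 = 62.094674

B0=62.0947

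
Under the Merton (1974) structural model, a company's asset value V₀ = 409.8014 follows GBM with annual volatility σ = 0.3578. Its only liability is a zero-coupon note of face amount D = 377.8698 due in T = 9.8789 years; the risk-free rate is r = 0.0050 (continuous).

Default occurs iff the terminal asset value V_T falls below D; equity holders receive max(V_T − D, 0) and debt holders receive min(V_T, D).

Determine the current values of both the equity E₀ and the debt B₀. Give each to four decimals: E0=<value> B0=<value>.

d₁ = [ln(V₀/D) + (r + σ²/2)T] / (σ√T)
   = [ln(409.8014/377.8698) + (0.0050 + 0.5·0.3578²)·9.8789] / (0.3578·√9.8789)
   = [0.081123 + 0.681747] / 1.124591 = 0.678353
d₂ = d₁ − σ√T = 0.678353 − 1.124591 = -0.446238
N(d₁) = 0.751226,  N(d₂) = 0.327713,  e^(−rT) = 0.951806
E₀ = V₀·N(d₁) − D·e^(−rT)·N(d₂)
   = 409.8014·0.751226 − 377.8698·0.951806·0.327713 = 189.988823
B₀ = V₀ − E₀ = 409.8014 − 189.988823 = 219.812577

E0=189.9888 B0=219.8126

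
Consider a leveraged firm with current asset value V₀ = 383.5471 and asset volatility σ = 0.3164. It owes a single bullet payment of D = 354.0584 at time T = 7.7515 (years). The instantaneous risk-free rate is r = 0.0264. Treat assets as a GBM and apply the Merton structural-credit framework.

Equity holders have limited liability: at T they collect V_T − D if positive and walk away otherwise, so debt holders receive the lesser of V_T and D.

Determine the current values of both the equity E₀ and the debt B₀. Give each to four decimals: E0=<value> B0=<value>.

d₁ = [ln(V₀/D) + (r + σ²/2)T] / (σ√T)
   = [ln(383.5471/354.0584) + (0.0264 + 0.5·0.3164²)·7.7515] / (0.3164·√7.7515)
   = [0.080001 + 0.592637] / 0.880906 = 0.763575
d₂ = d₁ − σ√T = 0.763575 − 0.880906 = -0.117331
N(d₁) = 0.777440,  N(d₂) = 0.453299,  e^(−rT) = 0.814941
E₀ = V₀·N(d₁) − D·e^(−rT)·N(d₂)
   = 383.5471·0.777440 − 354.0584·0.814941·0.453299 = 167.391340
B₀ = V₀ − E₀ = 383.5471 − 167.391340 = 216.155760

E0=167.3913 B0=216.1558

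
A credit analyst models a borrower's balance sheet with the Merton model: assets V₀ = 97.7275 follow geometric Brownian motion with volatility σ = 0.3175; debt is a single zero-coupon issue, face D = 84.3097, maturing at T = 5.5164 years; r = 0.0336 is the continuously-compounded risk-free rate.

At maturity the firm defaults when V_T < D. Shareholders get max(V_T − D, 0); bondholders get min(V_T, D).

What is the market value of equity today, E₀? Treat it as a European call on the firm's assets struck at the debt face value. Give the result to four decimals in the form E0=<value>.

d₁ = [ln(V₀/D) + (r + σ²/2)T] / (σ√T)
   = [ln(97.7275/84.3097) + (0.0336 + 0.5·0.3175²)·5.5164] / (0.3175·√5.5164)
   = [0.147686 + 0.463395] / 0.745713 = 0.819459
d₂ = d₁ − σ√T = 0.819459 − 0.745713 = 0.073746
N(d₁) = 0.793738,  N(d₂) = 0.529394,  e^(−rT) = 0.830813
E₀ = V₀·N(d₁) − D·e^(−rT)·N(d₂)
   = 97.7275·0.793738 − 84.3097·0.830813·0.529394 = 40.488315

E0=40.4883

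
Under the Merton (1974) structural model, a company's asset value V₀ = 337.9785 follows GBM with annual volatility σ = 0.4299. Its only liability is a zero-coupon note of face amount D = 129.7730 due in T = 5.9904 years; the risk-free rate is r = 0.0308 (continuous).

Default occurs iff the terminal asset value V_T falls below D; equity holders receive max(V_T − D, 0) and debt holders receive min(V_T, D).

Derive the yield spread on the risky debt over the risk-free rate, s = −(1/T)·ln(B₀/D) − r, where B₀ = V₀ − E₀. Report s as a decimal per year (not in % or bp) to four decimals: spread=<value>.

d₁ = [ln(V₀/D) + (r + σ²/2)T] / (σ√T)
   = [ln(337.9785/129.7730) + (0.0308 + 0.5·0.4299²)·5.9904] / (0.4299·√5.9904)
   = [0.957196 + 0.738059] / 1.052193 = 1.611164
d₂ = d₁ − σ√T = 1.611164 − 1.052193 = 0.558971
N(d₁) = 0.946428,  N(d₂) = 0.711909,  e^(−rT) = 0.831516
E₀ = V₀·N(d₁) − D·e^(−rT)·N(d₂)
   = 337.9785·0.946428 − 129.7730·0.831516·0.711909 = 243.051347
B₀ = V₀ − E₀ = 337.9785 − 243.051347 = 94.927153
spread = −(1/T)·ln(B₀/D) − r = −(1/5.9904)·ln(94.927153/129.7730) − 0.0308 = 0.02139635

spread=0.0214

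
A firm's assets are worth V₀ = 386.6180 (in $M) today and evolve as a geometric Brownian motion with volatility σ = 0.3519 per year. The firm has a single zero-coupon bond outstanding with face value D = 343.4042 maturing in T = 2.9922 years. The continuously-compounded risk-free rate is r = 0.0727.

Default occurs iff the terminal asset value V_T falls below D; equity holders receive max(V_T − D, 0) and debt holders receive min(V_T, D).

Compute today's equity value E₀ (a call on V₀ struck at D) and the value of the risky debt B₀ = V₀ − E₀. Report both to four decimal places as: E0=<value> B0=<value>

E0=145.7275 B0=240.8905

d₁ = [ln(V₀/D) + (r + σ²/2)T] / (σ√T)
   = [ln(386.6180/343.4042) + (0.0727 + 0.5·0.3519²)·2.9922] / (0.3519·√2.9922)
   = [0.118529 + 0.402800] / 0.608716 = 0.856441
d₂ = d₁ − σ√T = 0.856441 − 0.608716 = 0.247725
N(d₁) = 0.804123,  N(d₂) = 0.597827,  e^(−rT) = 0.804501
E₀ = V₀·N(d₁) − D·e^(−rT)·N(d₂)
   = 386.6180·0.804123 − 343.4042·0.804501·0.597827 = 145.727487
B₀ = V₀ − E₀ = 386.6180 − 145.727487 = 240.890513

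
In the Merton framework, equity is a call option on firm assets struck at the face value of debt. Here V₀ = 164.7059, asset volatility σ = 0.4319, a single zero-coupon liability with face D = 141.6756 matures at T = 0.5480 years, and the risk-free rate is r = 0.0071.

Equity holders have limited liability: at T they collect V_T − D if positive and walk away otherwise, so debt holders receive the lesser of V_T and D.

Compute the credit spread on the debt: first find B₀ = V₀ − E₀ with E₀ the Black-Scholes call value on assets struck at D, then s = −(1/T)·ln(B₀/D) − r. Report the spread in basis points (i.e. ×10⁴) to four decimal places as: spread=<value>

d₁ = [ln(V₀/D) + (r + σ²/2)T] / (σ√T)
   = [ln(164.7059/141.6756) + (0.0071 + 0.5·0.4319²)·0.5480] / (0.4319·√0.5480)
   = [0.150622 + 0.055002] / 0.319723 = 0.643131
d₂ = d₁ − σ√T = 0.643131 − 0.319723 = 0.323408
N(d₁) = 0.739930,  N(d₂) = 0.626807,  e^(−rT) = 0.996117
E₀ = V₀·N(d₁) − D·e^(−rT)·N(d₂)
   = 164.7059·0.739930 − 141.6756·0.996117·0.626807 = 33.412501
B₀ = V₀ − E₀ = 164.7059 − 33.412501 = 131.293399
spread = −(1/T)·ln(B₀/D) − r = −(1/0.5480)·ln(131.293399/141.6756) − 0.0071 = 0.13177852
in basis points: 0.13177852 × 10⁴ = 1317.7852 bp

spread=1317.7852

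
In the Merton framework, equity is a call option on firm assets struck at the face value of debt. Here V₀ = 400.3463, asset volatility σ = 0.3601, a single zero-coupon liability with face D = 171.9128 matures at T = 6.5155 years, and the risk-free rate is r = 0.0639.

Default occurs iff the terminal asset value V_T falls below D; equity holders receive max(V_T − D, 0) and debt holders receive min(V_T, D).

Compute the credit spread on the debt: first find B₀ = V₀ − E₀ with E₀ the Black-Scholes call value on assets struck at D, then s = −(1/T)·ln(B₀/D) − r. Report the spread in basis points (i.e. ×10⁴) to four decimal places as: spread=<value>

spread=98.9750

d₁ = [ln(V₀/D) + (r + σ²/2)T] / (σ√T)
   = [ln(400.3463/171.9128) + (0.0639 + 0.5·0.3601²)·6.5155] / (0.3601·√6.5155)
   = [0.845343 + 0.838779] / 0.919172 = 1.832215
d₂ = d₁ − σ√T = 1.832215 − 0.919172 = 0.913043
N(d₁) = 0.966540,  N(d₂) = 0.819390,  e^(−rT) = 0.659456
E₀ = V₀·N(d₁) − D·e^(−rT)·N(d₂)
   = 400.3463·0.966540 − 171.9128·0.659456·0.819390 = 294.057517
B₀ = V₀ − E₀ = 400.3463 − 294.057517 = 106.288783
spread = −(1/T)·ln(B₀/D) − r = −(1/6.5155)·ln(106.288783/171.9128) − 0.0639 = 0.00989750
in basis points: 0.00989750 × 10⁴ = 98.9750 bp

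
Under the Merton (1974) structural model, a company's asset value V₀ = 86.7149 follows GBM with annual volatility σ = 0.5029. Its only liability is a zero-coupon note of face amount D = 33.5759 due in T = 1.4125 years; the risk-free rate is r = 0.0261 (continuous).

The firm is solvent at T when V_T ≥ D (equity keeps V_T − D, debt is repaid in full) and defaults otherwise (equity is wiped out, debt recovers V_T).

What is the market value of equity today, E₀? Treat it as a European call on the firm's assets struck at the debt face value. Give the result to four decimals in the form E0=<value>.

d₁ = [ln(V₀/D) + (r + σ²/2)T] / (σ√T)
   = [ln(86.7149/33.5759) + (0.0261 + 0.5·0.5029²)·1.4125] / (0.5029·√1.4125)
   = [0.948817 + 0.215483] / 0.597690 = 1.948000
d₂ = d₁ − σ√T = 1.948000 − 0.597690 = 1.350311
N(d₁) = 0.974293,  N(d₂) = 0.911542,  e^(−rT) = 0.963805
E₀ = V₀·N(d₁) − D·e^(−rT)·N(d₂)
   = 86.7149·0.974293 − 33.5759·0.963805·0.911542 = 54.987621

E0=54.9876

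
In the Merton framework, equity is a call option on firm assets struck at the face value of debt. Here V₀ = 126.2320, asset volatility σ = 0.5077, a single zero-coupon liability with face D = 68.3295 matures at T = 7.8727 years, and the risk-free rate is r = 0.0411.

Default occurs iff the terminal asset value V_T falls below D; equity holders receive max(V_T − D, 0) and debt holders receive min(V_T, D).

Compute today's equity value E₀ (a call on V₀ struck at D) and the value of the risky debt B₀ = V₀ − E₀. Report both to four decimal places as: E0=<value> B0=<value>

d₁ = [ln(V₀/D) + (r + σ²/2)T] / (σ√T)
   = [ln(126.2320/68.3295) + (0.0411 + 0.5·0.5077²)·7.8727] / (0.5077·√7.8727)
   = [0.613780 + 1.338199] / 1.424522 = 1.370270
d₂ = d₁ − σ√T = 1.370270 − 1.424522 = -0.054252
N(d₁) = 0.914699,  N(d₂) = 0.478367,  e^(−rT) = 0.723563
E₀ = V₀·N(d₁) − D·e^(−rT)·N(d₂)
   = 126.2320·0.914699 − 68.3295·0.723563·0.478367 = 91.813434
B₀ = V₀ − E₀ = 126.2320 − 91.813434 = 34.418566

E0=91.8134 B0=34.4186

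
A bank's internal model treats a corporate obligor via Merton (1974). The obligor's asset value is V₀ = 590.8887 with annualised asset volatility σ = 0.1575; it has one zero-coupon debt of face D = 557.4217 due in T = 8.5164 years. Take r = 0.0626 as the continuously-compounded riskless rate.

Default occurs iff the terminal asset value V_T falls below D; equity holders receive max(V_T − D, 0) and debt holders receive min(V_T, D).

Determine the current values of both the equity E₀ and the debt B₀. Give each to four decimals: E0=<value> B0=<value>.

E0=273.1029 B0=317.7858

d₁ = [ln(V₀/D) + (r + σ²/2)T] / (σ√T)
   = [ln(590.8887/557.4217) + (0.0626 + 0.5·0.1575²)·8.5164] / (0.1575·√8.5164)
   = [0.058306 + 0.638757] / 0.459630 = 1.516572
d₂ = d₁ − σ√T = 1.516572 − 0.459630 = 1.056942
N(d₁) = 0.935313,  N(d₂) = 0.854731,  e^(−rT) = 0.586767
E₀ = V₀·N(d₁) − D·e^(−rT)·N(d₂)
   = 590.8887·0.935313 − 557.4217·0.586767·0.854731 = 273.102887
B₀ = V₀ − E₀ = 590.8887 − 273.102887 = 317.785813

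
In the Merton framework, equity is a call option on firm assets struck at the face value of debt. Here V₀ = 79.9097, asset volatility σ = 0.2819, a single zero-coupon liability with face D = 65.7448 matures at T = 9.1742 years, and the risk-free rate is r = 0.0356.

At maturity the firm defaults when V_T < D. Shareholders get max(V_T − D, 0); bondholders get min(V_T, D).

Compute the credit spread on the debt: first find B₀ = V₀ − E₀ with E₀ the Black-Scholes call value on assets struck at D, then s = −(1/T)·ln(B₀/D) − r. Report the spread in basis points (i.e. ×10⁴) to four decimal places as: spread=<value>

spread=209.4540

d₁ = [ln(V₀/D) + (r + σ²/2)T] / (σ√T)
   = [ln(79.9097/65.7448) + (0.0356 + 0.5·0.2819²)·9.1742] / (0.2819·√9.1742)
   = [0.195117 + 0.691127] / 0.853845 = 1.037945
d₂ = d₁ − σ√T = 1.037945 − 0.853845 = 0.184099
N(d₁) = 0.850352,  N(d₂) = 0.573032,  e^(−rT) = 0.721371
E₀ = V₀·N(d₁) − D·e^(−rT)·N(d₂)
   = 79.9097·0.850352 − 65.7448·0.721371·0.573032 = 40.774523
B₀ = V₀ − E₀ = 79.9097 − 40.774523 = 39.135177
spread = −(1/T)·ln(B₀/D) − r = −(1/9.1742)·ln(39.135177/65.7448) − 0.0356 = 0.02094540
in basis points: 0.02094540 × 10⁴ = 209.4540 bp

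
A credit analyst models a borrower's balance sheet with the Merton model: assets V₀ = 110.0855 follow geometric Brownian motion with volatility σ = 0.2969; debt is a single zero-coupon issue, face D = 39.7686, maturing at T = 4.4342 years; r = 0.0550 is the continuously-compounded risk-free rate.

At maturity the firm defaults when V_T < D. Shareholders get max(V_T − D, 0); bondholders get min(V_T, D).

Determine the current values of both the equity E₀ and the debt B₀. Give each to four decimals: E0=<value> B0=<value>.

d₁ = [ln(V₀/D) + (r + σ²/2)T] / (σ√T)
   = [ln(110.0855/39.7686) + (0.0550 + 0.5·0.2969²)·4.4342] / (0.2969·√4.4342)
   = [1.018180 + 0.439318] / 0.625198 = 2.331256
d₂ = d₁ − σ√T = 2.331256 − 0.625198 = 1.706057
N(d₁) = 0.990130,  N(d₂) = 0.956001,  e^(−rT) = 0.783581
E₀ = V₀·N(d₁) − D·e^(−rT)·N(d₂)
   = 110.0855·0.990130 − 39.7686·0.783581·0.956001 = 79.208132
B₀ = V₀ − E₀ = 110.0855 − 79.208132 = 30.877368

E0=79.2081 B0=30.8774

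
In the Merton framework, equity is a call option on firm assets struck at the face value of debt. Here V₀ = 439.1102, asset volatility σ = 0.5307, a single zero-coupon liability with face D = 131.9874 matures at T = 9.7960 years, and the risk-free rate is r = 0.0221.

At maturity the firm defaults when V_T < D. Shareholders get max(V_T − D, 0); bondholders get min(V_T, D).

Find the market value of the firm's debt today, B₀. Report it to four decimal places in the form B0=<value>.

d₁ = [ln(V₀/D) + (r + σ²/2)T] / (σ√T)
   = [ln(439.1102/131.9874) + (0.0221 + 0.5·0.5307²)·9.7960] / (0.5307·√9.7960)
   = [1.202044 + 1.595977] / 1.661015 = 1.684525
d₂ = d₁ − σ√T = 1.684525 − 1.661015 = 0.023510
N(d₁) = 0.953960,  N(d₂) = 0.509378,  e^(−rT) = 0.805339
E₀ = V₀·N(d₁) − D·e^(−rT)·N(d₂)
   = 439.1102·0.953960 − 131.9874·0.805339·0.509378 = 364.749318
B₀ = V₀ − E₀ = 439.1102 − 364.749318 = 74.360882

B0=74.3609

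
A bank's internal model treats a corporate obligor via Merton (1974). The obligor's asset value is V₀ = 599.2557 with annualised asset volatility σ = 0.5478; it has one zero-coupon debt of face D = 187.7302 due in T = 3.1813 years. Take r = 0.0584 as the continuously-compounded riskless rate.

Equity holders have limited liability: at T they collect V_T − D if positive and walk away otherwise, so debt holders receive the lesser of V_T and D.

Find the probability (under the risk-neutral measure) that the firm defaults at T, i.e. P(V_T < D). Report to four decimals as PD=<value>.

d₁ = [ln(V₀/D) + (r + σ²/2)T] / (σ√T)
   = [ln(599.2557/187.7302) + (0.0584 + 0.5·0.5478²)·3.1813] / (0.5478·√3.1813)
   = [1.160683 + 0.663118] / 0.977067 = 1.866607
d₂ = d₁ − σ√T = 1.866607 − 0.977067 = 0.889540
risk-neutral PD = N(−d₂) = N(-0.889540) = 0.186856

PD=0.1869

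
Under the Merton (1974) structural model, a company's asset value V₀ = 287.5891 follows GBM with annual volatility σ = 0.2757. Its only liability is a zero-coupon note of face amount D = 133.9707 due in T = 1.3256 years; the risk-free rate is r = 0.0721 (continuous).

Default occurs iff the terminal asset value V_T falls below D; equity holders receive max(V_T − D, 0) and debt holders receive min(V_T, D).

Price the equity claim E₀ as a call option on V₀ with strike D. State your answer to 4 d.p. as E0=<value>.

E0=165.8907

d₁ = [ln(V₀/D) + (r + σ²/2)T] / (σ√T)
   = [ln(287.5891/133.9707) + (0.0721 + 0.5·0.2757²)·1.3256] / (0.2757·√1.3256)
   = [0.763912 + 0.145956] / 0.317426 = 2.866388
d₂ = d₁ − σ√T = 2.866388 − 0.317426 = 2.548961
N(d₁) = 0.997924,  N(d₂) = 0.994598,  e^(−rT) = 0.908850
E₀ = V₀·N(d₁) − D·e^(−rT)·N(d₂)
   = 287.5891·0.997924 − 133.9707·0.908850·0.994598 = 165.890651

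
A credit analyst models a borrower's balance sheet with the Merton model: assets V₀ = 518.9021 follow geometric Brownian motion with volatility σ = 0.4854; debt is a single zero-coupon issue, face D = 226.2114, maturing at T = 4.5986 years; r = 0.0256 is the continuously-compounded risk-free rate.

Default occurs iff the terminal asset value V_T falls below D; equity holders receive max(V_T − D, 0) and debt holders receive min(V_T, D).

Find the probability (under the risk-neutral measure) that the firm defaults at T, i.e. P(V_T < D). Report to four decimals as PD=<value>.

PD=0.3482

d₁ = [ln(V₀/D) + (r + σ²/2)T] / (σ√T)
   = [ln(518.9021/226.2114) + (0.0256 + 0.5·0.4854²)·4.5986] / (0.4854·√4.5986)
   = [0.830245 + 0.659469] / 1.040909 = 1.431168
d₂ = d₁ − σ√T = 1.431168 − 1.040909 = 0.390259
risk-neutral PD = N(−d₂) = N(-0.390259) = 0.348172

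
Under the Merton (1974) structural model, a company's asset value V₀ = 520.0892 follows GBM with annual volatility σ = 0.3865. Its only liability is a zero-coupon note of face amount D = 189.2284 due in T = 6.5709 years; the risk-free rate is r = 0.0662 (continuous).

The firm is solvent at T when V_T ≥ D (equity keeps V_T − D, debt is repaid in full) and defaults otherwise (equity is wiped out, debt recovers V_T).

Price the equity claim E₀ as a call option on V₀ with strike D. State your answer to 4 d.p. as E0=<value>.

d₁ = [ln(V₀/D) + (r + σ²/2)T] / (σ√T)
   = [ln(520.0892/189.2284) + (0.0662 + 0.5·0.3865²)·6.5709] / (0.3865·√6.5709)
   = [1.011046 + 0.925781] / 0.990745 = 1.954920
d₂ = d₁ − σ√T = 1.954920 − 0.990745 = 0.964175
N(d₁) = 0.974704,  N(d₂) = 0.832521,  e^(−rT) = 0.647269
E₀ = V₀·N(d₁) − D·e^(−rT)·N(d₂)
   = 520.0892·0.974704 − 189.2284·0.647269·0.832521 = 404.964364

E0=404.9644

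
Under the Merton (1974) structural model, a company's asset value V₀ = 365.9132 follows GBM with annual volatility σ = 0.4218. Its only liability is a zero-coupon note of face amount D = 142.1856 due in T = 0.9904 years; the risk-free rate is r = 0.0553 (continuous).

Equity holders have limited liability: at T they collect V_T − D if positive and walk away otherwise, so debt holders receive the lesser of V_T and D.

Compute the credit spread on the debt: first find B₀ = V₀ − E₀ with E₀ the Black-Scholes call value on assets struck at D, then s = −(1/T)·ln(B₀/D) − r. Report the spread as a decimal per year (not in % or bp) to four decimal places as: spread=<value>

spread=0.0020

d₁ = [ln(V₀/D) + (r + σ²/2)T] / (σ√T)
   = [ln(365.9132/142.1856) + (0.0553 + 0.5·0.4218²)·0.9904] / (0.4218·√0.9904)
   = [0.945263 + 0.142873] / 0.419770 = 2.592216
d₂ = d₁ − σ√T = 2.592216 − 0.419770 = 2.172445
N(d₁) = 0.995232,  N(d₂) = 0.985089,  e^(−rT) = 0.946704
E₀ = V₀·N(d₁) − D·e^(−rT)·N(d₂)
   = 365.9132·0.995232 − 142.1856·0.946704·0.985089 = 231.568034
B₀ = V₀ − E₀ = 365.9132 − 231.568034 = 134.345166
spread = −(1/T)·ln(B₀/D) − r = −(1/0.9904)·ln(134.345166/142.1856) − 0.0553 = 0.00197069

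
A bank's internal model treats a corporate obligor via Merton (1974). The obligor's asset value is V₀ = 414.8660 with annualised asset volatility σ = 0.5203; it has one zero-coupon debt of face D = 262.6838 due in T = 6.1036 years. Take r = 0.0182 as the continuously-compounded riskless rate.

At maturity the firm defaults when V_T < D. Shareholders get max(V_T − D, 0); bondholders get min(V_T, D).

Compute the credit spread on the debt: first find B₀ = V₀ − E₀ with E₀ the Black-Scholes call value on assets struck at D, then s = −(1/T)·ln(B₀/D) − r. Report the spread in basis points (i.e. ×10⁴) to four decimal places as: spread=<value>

spread=666.3748

d₁ = [ln(V₀/D) + (r + σ²/2)T] / (σ√T)
   = [ln(414.8660/262.6838) + (0.0182 + 0.5·0.5203²)·6.1036] / (0.5203·√6.1036)
   = [0.457005 + 0.937245] / 1.285425 = 1.084660
d₂ = d₁ − σ√T = 1.084660 − 1.285425 = -0.200766
N(d₁) = 0.860964,  N(d₂) = 0.420441,  e^(−rT) = 0.894862
E₀ = V₀·N(d₁) − D·e^(−rT)·N(d₂)
   = 414.8660·0.860964 − 262.6838·0.894862·0.420441 = 258.353324
B₀ = V₀ − E₀ = 414.8660 − 258.353324 = 156.512676
spread = −(1/T)·ln(B₀/D) − r = −(1/6.1036)·ln(156.512676/262.6838) − 0.0182 = 0.06663748
in basis points: 0.06663748 × 10⁴ = 666.3748 bp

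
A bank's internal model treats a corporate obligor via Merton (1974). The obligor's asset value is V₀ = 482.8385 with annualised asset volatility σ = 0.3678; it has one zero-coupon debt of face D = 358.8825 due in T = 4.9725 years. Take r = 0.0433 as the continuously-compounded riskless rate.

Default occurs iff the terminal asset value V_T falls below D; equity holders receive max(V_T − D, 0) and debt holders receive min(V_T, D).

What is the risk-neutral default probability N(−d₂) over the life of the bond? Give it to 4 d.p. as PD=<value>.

PD=0.4152

d₁ = [ln(V₀/D) + (r + σ²/2)T] / (σ√T)
   = [ln(482.8385/358.8825) + (0.0433 + 0.5·0.3678²)·4.9725] / (0.3678·√4.9725)
   = [0.296687 + 0.551641] / 0.820161 = 1.034344
d₂ = d₁ − σ√T = 1.034344 − 0.820161 = 0.214183
risk-neutral PD = N(−d₂) = N(-0.214183) = 0.415202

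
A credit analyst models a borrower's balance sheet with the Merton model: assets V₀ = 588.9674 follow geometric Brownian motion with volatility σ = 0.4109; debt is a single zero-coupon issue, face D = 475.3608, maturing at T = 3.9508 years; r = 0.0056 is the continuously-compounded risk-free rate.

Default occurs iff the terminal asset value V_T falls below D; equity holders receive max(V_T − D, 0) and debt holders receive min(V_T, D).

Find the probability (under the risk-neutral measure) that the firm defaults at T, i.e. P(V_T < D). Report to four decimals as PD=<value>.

PD=0.5473

d₁ = [ln(V₀/D) + (r + σ²/2)T] / (σ√T)
   = [ln(588.9674/475.3608) + (0.0056 + 0.5·0.4109²)·3.9508] / (0.4109·√3.9508)
   = [0.214297 + 0.355649] / 0.816730 = 0.697838
d₂ = d₁ − σ√T = 0.697838 − 0.816730 = -0.118892
risk-neutral PD = N(−d₂) = N(0.118892) = 0.547320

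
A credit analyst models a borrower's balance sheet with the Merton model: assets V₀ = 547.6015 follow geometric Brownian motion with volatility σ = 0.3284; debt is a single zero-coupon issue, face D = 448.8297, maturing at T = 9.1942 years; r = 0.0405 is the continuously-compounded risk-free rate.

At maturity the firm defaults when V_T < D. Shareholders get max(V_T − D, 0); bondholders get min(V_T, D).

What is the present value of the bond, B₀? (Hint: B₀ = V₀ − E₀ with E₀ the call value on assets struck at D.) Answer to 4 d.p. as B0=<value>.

d₁ = [ln(V₀/D) + (r + σ²/2)T] / (σ√T)
   = [ln(547.6015/448.8297) + (0.0405 + 0.5·0.3284²)·9.1942] / (0.3284·√9.1942)
   = [0.198904 + 0.868147] / 0.995772 = 1.071581
d₂ = d₁ − σ√T = 1.071581 − 0.995772 = 0.075808
N(d₁) = 0.858046,  N(d₂) = 0.530214,  e^(−rT) = 0.689103
E₀ = V₀·N(d₁) − D·e^(−rT)·N(d₂)
   = 547.6015·0.858046 − 448.8297·0.689103·0.530214 = 305.877379
B₀ = V₀ − E₀ = 547.6015 − 305.877379 = 241.724121

B0=241.7241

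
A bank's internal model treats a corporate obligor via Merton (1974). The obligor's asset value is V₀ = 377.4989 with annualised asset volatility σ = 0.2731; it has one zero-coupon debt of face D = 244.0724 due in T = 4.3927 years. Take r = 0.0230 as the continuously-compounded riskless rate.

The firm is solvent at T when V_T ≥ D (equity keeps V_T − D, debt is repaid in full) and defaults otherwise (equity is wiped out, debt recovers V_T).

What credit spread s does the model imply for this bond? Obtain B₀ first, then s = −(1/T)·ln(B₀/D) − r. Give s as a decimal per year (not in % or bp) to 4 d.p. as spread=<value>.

spread=0.0161

d₁ = [ln(V₀/D) + (r + σ²/2)T] / (σ√T)
   = [ln(377.4989/244.0724) + (0.0230 + 0.5·0.2731²)·4.3927] / (0.2731·√4.3927)
   = [0.436103 + 0.264844] / 0.572384 = 1.224609
d₂ = d₁ − σ√T = 1.224609 − 0.572384 = 0.652225
N(d₁) = 0.889639,  N(d₂) = 0.742872,  e^(−rT) = 0.903904
E₀ = V₀·N(d₁) − D·e^(−rT)·N(d₂)
   = 377.4989·0.889639 − 244.0724·0.903904·0.742872 = 171.946686
B₀ = V₀ − E₀ = 377.4989 − 171.946686 = 205.552214
spread = −(1/T)·ln(B₀/D) − r = −(1/4.3927)·ln(205.552214/244.0724) − 0.0230 = 0.01610233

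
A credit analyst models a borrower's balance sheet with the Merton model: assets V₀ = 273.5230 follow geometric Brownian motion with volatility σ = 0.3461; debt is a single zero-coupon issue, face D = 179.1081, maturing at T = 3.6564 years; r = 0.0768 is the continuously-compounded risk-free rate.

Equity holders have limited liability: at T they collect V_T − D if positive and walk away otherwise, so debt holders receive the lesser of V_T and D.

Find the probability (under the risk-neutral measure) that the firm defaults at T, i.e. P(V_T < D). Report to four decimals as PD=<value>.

PD=0.2317

d₁ = [ln(V₀/D) + (r + σ²/2)T] / (σ√T)
   = [ln(273.5230/179.1081) + (0.0768 + 0.5·0.3461²)·3.6564] / (0.3461·√3.6564)
   = [0.423396 + 0.499803] / 0.661803 = 1.394976
d₂ = d₁ − σ√T = 1.394976 − 0.661803 = 0.733174
risk-neutral PD = N(−d₂) = N(-0.733174) = 0.231726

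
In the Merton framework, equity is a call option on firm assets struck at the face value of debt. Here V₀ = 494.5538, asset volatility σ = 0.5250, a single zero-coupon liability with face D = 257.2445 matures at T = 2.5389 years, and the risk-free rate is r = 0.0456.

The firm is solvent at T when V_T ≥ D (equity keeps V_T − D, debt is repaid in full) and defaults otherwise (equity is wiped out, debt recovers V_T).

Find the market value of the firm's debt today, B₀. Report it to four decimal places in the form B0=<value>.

d₁ = [ln(V₀/D) + (r + σ²/2)T] / (σ√T)
   = [ln(494.5538/257.2445) + (0.0456 + 0.5·0.5250²)·2.5389] / (0.5250·√2.5389)
   = [0.653629 + 0.465666] / 0.836531 = 1.338019
d₂ = d₁ − σ√T = 1.338019 − 0.836531 = 0.501488
N(d₁) = 0.909555,  N(d₂) = 0.691986,  e^(−rT) = 0.890677
E₀ = V₀·N(d₁) − D·e^(−rT)·N(d₂)
   = 494.5538·0.909555 − 257.2445·0.890677·0.691986 = 291.274814
B₀ = V₀ − E₀ = 494.5538 − 291.274814 = 203.278986

B0=203.2790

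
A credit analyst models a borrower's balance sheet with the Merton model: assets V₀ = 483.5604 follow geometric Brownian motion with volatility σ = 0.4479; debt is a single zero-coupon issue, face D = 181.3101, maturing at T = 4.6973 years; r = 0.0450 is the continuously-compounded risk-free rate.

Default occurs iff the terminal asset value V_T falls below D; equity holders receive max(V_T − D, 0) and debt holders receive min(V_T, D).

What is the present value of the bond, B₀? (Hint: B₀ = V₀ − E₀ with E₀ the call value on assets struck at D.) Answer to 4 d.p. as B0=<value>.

d₁ = [ln(V₀/D) + (r + σ²/2)T] / (σ√T)
   = [ln(483.5604/181.3101) + (0.0450 + 0.5·0.4479²)·4.6973] / (0.4479·√4.6973)
   = [0.980967 + 0.682552] / 0.970745 = 1.713652
d₂ = d₁ − σ√T = 1.713652 − 0.970745 = 0.742907
N(d₁) = 0.956704,  N(d₂) = 0.771231,  e^(−rT) = 0.809468
E₀ = V₀·N(d₁) − D·e^(−rT)·N(d₂)
   = 483.5604·0.956704 − 181.3101·0.809468·0.771231 = 349.434561
B₀ = V₀ − E₀ = 483.5604 − 349.434561 = 134.125839

B0=134.1258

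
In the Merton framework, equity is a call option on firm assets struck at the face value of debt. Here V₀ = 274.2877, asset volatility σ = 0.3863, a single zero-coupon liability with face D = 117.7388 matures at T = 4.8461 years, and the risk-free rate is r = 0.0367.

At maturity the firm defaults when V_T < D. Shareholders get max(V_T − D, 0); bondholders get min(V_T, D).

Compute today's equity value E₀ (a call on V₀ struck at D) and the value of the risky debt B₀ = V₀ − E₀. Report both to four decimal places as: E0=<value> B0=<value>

d₁ = [ln(V₀/D) + (r + σ²/2)T] / (σ√T)
   = [ln(274.2877/117.7388) + (0.0367 + 0.5·0.3863²)·4.8461] / (0.3863·√4.8461)
   = [0.845709 + 0.539438] / 0.850395 = 1.628827
d₂ = d₁ − σ√T = 1.628827 − 0.850395 = 0.778432
N(d₁) = 0.948325,  N(d₂) = 0.781843,  e^(−rT) = 0.837066
E₀ = V₀·N(d₁) − D·e^(−rT)·N(d₂)
   = 274.2877·0.948325 − 117.7388·0.837066·0.781843 = 183.059272
B₀ = V₀ − E₀ = 274.2877 − 183.059272 = 91.228428

E0=183.0593 B0=91.2284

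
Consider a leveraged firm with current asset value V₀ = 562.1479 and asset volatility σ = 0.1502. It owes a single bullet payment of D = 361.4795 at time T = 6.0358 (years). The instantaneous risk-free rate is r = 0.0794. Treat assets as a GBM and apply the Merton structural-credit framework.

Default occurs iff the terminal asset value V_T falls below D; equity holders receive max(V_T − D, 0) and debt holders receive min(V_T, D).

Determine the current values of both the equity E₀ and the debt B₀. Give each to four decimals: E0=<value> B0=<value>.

d₁ = [ln(V₀/D) + (r + σ²/2)T] / (σ√T)
   = [ln(562.1479/361.4795) + (0.0794 + 0.5·0.1502²)·6.0358] / (0.1502·√6.0358)
   = [0.441560 + 0.547326] / 0.369009 = 2.679840
d₂ = d₁ − σ√T = 2.679840 − 0.369009 = 2.310831
N(d₁) = 0.996317,  N(d₂) = 0.989579,  e^(−rT) = 0.619252
E₀ = V₀·N(d₁) − D·e^(−rT)·N(d₂)
   = 562.1479·0.996317 − 361.4795·0.619252·0.989579 = 338.563310
B₀ = V₀ − E₀ = 562.1479 − 338.563310 = 223.584590

E0=338.5633 B0=223.5846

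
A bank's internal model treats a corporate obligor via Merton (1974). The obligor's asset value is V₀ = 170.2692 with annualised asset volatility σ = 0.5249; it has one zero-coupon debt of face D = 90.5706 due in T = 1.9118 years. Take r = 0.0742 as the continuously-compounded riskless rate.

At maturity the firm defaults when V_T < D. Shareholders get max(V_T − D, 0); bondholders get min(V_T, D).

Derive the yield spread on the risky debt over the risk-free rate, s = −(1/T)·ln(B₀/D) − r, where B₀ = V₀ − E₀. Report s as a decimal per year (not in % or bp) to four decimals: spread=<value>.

d₁ = [ln(V₀/D) + (r + σ²/2)T] / (σ√T)
   = [ln(170.2692/90.5706) + (0.0742 + 0.5·0.5249²)·1.9118] / (0.5249·√1.9118)
   = [0.631251 + 0.405225] / 0.725768 = 1.428110
d₂ = d₁ − σ√T = 1.428110 − 0.725768 = 0.702342
N(d₁) = 0.923370,  N(d₂) = 0.758767,  e^(−rT) = 0.867747
E₀ = V₀·N(d₁) − D·e^(−rT)·N(d₂)
   = 170.2692·0.923370 − 90.5706·0.867747·0.758767 = 97.588184
B₀ = V₀ − E₀ = 170.2692 − 97.588184 = 72.681016
spread = −(1/T)·ln(B₀/D) − r = −(1/1.9118)·ln(72.681016/90.5706) − 0.0742 = 0.04090066

spread=0.0409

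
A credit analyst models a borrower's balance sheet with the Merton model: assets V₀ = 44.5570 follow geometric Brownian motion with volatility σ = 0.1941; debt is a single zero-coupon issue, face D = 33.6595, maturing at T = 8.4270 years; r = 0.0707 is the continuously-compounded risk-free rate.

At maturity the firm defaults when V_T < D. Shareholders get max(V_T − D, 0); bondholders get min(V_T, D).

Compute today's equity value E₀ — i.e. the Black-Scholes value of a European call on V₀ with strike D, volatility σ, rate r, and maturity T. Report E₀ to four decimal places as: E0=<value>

E0=26.4125

d₁ = [ln(V₀/D) + (r + σ²/2)T] / (σ√T)
   = [ln(44.5570/33.6595) + (0.0707 + 0.5·0.1941²)·8.4270] / (0.1941·√8.4270)
   = [0.280474 + 0.754532] / 0.563459 = 1.836880
d₂ = d₁ − σ√T = 1.836880 − 0.563459 = 1.273421
N(d₁) = 0.966886,  N(d₂) = 0.898566,  e^(−rT) = 0.551128
E₀ = V₀·N(d₁) − D·e^(−rT)·N(d₂)
   = 44.5570·0.966886 − 33.6595·0.551128·0.898566 = 26.412543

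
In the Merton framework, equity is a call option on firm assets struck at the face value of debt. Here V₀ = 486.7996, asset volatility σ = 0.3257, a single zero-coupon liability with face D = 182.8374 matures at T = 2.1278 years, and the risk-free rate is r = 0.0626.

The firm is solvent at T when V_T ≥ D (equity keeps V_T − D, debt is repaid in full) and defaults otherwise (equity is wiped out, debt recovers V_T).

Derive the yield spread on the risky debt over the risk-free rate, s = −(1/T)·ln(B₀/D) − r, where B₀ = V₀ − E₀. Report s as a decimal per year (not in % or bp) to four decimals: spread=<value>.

spread=0.0012

d₁ = [ln(V₀/D) + (r + σ²/2)T] / (σ√T)
   = [ln(486.7996/182.8374) + (0.0626 + 0.5·0.3257²)·2.1278] / (0.3257·√2.1278)
   = [0.979255 + 0.246059] / 0.475098 = 2.579078
d₂ = d₁ − σ√T = 2.579078 − 0.475098 = 2.103980
N(d₁) = 0.995047,  N(d₂) = 0.982310,  e^(−rT) = 0.875290
E₀ = V₀·N(d₁) − D·e^(−rT)·N(d₂)
   = 486.7996·0.995047 − 182.8374·0.875290·0.982310 = 327.183715
B₀ = V₀ − E₀ = 486.7996 − 327.183715 = 159.615885
spread = −(1/T)·ln(B₀/D) − r = −(1/2.1278)·ln(159.615885/182.8374) − 0.0626 = 0.00123449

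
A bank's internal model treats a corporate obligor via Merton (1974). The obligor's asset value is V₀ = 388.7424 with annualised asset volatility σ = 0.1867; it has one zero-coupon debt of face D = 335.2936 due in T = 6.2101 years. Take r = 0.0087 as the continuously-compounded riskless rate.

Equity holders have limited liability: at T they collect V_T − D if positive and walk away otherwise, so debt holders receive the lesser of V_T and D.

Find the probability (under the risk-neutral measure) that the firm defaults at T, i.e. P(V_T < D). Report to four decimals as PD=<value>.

PD=0.4202

d₁ = [ln(V₀/D) + (r + σ²/2)T] / (σ√T)
   = [ln(388.7424/335.2936) + (0.0087 + 0.5·0.1867²)·6.2101] / (0.1867·√6.2101)
   = [0.147910 + 0.162260] / 0.465258 = 0.666664
d₂ = d₁ − σ√T = 0.666664 − 0.465258 = 0.201406
risk-neutral PD = N(−d₂) = N(-0.201406) = 0.420190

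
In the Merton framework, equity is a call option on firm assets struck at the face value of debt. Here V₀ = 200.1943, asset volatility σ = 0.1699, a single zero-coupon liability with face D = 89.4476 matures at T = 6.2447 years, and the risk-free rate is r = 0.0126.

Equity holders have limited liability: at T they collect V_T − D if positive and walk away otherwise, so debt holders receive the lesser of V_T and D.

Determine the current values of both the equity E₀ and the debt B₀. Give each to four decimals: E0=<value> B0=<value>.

E0=117.8788 B0=82.3155

d₁ = [ln(V₀/D) + (r + σ²/2)T] / (σ√T)
   = [ln(200.1943/89.4476) + (0.0126 + 0.5·0.1699²)·6.2447] / (0.1699·√6.2447)
   = [0.805635 + 0.168813] / 0.424570 = 2.295143
d₂ = d₁ − σ√T = 2.295143 − 0.424570 = 1.870573
N(d₁) = 0.989138,  N(d₂) = 0.969298,  e^(−rT) = 0.924333
E₀ = V₀·N(d₁) − D·e^(−rT)·N(d₂)
   = 200.1943·0.989138 − 89.4476·0.924333·0.969298 = 117.878788
B₀ = V₀ − E₀ = 200.1943 − 117.878788 = 82.315512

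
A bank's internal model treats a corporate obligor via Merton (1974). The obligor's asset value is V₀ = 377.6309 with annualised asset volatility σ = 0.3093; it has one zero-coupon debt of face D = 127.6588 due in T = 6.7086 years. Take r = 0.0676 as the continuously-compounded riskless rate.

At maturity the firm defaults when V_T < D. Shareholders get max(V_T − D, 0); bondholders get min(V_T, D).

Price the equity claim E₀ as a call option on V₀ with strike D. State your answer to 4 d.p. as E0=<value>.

E0=297.8993

d₁ = [ln(V₀/D) + (r + σ²/2)T] / (σ√T)
   = [ln(377.6309/127.6588) + (0.0676 + 0.5·0.3093²)·6.7086] / (0.3093·√6.7086)
   = [1.084556 + 0.774395] / 0.801117 = 2.320450
d₂ = d₁ − σ√T = 2.320450 − 0.801117 = 1.519333
N(d₁) = 0.989842,  N(d₂) = 0.935661,  e^(−rT) = 0.635399
E₀ = V₀·N(d₁) − D·e^(−rT)·N(d₂)
   = 377.6309·0.989842 − 127.6588·0.635399·0.935661 = 297.899328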